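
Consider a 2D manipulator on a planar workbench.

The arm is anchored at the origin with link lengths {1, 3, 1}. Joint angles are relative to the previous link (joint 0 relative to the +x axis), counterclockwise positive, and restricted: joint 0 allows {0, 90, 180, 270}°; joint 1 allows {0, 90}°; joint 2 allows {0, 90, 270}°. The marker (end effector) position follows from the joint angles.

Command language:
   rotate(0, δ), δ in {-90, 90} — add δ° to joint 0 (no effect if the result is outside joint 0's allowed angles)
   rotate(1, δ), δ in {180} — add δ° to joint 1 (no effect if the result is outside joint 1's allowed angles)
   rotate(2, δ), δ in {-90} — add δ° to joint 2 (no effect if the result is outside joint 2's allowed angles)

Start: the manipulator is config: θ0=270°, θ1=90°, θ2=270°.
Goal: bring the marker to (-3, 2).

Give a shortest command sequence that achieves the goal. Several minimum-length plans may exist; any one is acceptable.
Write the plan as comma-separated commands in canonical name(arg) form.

initial: config: θ0=270°, θ1=90°, θ2=270°
[1] after rotate(0, 90): config: θ0=0°, θ1=90°, θ2=270°
[2] after rotate(0, 90): config: θ0=90°, θ1=90°, θ2=270°
minimal: 2 command(s), checked below 2.

rotate(0, 90), rotate(0, 90)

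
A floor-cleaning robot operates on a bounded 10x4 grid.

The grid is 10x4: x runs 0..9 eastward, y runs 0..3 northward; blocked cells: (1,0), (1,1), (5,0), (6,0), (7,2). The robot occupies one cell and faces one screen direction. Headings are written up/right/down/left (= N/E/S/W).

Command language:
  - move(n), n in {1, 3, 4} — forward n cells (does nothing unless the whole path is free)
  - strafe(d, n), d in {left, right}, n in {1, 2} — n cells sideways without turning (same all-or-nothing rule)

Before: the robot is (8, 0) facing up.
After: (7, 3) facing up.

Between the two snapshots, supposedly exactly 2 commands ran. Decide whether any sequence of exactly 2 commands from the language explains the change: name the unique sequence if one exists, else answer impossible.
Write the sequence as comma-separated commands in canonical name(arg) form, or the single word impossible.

move(3), strafe(left, 1)

key: heading stays N — no command in the sequence turns
start: (8, 0) facing up
[1] after move(3): (8, 3) facing up
[2] after strafe(left, 1): (7, 3) facing up
uniquely the one of 49 2-step routes that fits.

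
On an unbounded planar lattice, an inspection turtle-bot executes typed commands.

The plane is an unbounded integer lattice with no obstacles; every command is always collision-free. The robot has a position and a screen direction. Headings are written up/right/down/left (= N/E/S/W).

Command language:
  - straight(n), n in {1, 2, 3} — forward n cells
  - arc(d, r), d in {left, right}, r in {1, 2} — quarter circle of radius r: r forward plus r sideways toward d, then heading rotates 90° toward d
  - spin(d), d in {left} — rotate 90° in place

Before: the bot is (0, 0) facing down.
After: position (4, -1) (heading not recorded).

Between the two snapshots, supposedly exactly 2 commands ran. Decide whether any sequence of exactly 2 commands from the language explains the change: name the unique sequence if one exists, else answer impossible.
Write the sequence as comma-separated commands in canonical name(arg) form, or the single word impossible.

arc(left, 1), straight(3)

key: order matters: swapping arc(left, 1) and straight(3) lands elsewhere
begin: (0, 0) facing down
step 1 (arc(left, 1)): (1, -1) facing right
step 2 (straight(3)): (4, -1) facing right
no other 2-command option fits: unique.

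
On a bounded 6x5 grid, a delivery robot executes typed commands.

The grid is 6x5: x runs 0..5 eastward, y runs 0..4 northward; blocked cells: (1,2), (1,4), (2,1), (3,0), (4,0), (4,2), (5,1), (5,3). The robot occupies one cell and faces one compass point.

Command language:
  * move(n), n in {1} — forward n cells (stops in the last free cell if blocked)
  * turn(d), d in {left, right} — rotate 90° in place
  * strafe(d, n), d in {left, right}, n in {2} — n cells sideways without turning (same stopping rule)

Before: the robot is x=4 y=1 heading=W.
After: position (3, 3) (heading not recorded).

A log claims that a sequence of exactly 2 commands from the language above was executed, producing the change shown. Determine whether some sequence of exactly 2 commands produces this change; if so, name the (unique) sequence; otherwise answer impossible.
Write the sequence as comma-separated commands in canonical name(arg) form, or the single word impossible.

key: order matters: swapping move(1) and strafe(right, 2) lands elsewhere
initial: x=4 y=1 heading=W
1. move(1) → x=3 y=1 heading=W
2. strafe(right, 2) → x=3 y=3 heading=W
uniquely the one of 25 2-step routes that fits.

move(1), strafe(right, 2)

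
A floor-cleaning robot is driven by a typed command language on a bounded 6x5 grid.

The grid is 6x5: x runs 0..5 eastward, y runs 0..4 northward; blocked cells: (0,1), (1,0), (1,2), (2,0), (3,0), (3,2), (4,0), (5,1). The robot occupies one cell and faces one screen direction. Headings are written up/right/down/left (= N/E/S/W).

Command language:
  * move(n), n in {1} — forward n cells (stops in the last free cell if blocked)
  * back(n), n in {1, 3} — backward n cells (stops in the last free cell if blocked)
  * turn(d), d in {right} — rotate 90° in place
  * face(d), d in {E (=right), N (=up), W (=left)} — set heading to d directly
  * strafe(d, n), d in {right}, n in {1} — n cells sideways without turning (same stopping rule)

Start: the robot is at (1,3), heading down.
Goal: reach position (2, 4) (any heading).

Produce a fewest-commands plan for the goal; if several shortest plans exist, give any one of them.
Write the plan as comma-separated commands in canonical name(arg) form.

turn(right), strafe(right, 1), back(1)

start: at (1,3), heading down
1. turn(right) → at (1,3), heading left
2. strafe(right, 1) → at (1,4), heading left
3. back(1) → at (2,4), heading left
minimal: 3 command(s), checked below 3.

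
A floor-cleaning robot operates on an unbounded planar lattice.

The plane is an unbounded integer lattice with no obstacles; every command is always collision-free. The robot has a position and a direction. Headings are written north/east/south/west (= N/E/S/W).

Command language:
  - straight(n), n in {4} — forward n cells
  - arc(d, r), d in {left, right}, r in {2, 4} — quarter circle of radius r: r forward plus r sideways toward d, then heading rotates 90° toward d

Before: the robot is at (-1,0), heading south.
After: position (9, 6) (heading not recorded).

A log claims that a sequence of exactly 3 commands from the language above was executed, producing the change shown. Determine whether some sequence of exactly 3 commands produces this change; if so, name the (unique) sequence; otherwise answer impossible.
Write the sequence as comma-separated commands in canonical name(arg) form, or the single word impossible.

arc(left, 2), arc(left, 4), arc(right, 4)

key: running arc(right, 4) before arc(left, 2) would end elsewhere — order is forced
begin: at (-1,0), heading south
step 1 (arc(left, 2)): at (1,-2), heading east
step 2 (arc(left, 4)): at (5,2), heading north
step 3 (arc(right, 4)): at (9,6), heading east
no rival 3-sequence matches.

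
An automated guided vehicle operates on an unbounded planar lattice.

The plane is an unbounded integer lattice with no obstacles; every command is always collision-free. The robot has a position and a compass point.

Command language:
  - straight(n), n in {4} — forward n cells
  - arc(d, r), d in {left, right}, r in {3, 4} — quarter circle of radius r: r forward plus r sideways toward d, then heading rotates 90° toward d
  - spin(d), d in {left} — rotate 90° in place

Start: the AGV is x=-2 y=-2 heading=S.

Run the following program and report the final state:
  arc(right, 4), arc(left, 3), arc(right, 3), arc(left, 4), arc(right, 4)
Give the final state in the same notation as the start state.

x=-20 y=-20 heading=W

start: x=-2 y=-2 heading=S
[1] after arc(right, 4): x=-6 y=-6 heading=W
[2] after arc(left, 3): x=-9 y=-9 heading=S
[3] after arc(right, 3): x=-12 y=-12 heading=W
[4] after arc(left, 4): x=-16 y=-16 heading=S
[5] after arc(right, 4): x=-20 y=-20 heading=W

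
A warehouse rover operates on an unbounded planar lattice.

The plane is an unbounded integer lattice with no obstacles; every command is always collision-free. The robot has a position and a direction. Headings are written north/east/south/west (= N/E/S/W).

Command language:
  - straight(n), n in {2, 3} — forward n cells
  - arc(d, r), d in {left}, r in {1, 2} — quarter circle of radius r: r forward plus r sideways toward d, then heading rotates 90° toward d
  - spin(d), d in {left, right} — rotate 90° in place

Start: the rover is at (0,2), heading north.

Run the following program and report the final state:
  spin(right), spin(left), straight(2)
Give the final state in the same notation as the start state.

at (0,4), heading north

from: at (0,2), heading north
1. spin(right) → at (0,2), heading east
2. spin(left) → at (0,2), heading north
3. straight(2) → at (0,4), heading north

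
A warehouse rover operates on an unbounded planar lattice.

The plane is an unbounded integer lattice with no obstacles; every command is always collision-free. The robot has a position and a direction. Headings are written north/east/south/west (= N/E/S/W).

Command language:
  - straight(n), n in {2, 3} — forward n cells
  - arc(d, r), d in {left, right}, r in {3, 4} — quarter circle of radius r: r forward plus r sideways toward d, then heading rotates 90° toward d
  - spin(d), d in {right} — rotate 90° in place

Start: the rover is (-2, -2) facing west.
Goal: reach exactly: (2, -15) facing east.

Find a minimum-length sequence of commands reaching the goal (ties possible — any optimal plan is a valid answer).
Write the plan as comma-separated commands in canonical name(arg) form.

straight(3), arc(left, 3), arc(left, 4), arc(right, 3), arc(left, 3)

start: (-2, -2) facing west
[1] after straight(3): (-5, -2) facing west
[2] after arc(left, 3): (-8, -5) facing south
[3] after arc(left, 4): (-4, -9) facing east
[4] after arc(right, 3): (-1, -12) facing south
[5] after arc(left, 3): (2, -15) facing east
minimal: 5 command(s), checked below 5.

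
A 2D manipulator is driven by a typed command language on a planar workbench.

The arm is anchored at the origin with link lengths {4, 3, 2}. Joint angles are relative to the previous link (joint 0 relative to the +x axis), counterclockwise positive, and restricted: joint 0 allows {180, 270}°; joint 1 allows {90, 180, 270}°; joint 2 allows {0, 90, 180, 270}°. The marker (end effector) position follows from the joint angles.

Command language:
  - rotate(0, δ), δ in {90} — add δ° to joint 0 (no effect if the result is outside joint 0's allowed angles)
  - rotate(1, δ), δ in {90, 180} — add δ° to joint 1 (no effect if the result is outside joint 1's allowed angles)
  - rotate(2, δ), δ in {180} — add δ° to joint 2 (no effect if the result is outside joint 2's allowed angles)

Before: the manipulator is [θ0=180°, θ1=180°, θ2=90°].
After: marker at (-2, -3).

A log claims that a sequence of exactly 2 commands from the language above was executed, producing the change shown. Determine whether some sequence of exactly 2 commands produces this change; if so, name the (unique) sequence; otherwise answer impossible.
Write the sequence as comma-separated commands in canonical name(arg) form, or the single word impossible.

key: order matters: swapping rotate(1, 90) and rotate(1, 180) lands elsewhere
start: [θ0=180°, θ1=180°, θ2=90°]
[1] after rotate(1, 90): [θ0=180°, θ1=270°, θ2=90°]
[2] after rotate(1, 180): [θ0=180°, θ1=90°, θ2=90°]
all 16 alternatives checked — unique.

rotate(1, 90), rotate(1, 180)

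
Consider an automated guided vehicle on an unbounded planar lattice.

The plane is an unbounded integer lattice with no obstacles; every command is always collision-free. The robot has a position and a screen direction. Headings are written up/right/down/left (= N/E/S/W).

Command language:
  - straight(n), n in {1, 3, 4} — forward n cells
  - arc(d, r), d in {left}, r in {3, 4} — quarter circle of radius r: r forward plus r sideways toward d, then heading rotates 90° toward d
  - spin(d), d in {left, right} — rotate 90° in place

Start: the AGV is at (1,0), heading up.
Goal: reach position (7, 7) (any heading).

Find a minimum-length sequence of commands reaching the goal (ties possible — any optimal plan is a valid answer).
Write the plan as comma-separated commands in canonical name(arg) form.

t0: at (1,0), heading up
step 1 (straight(4)): at (1,4), heading up
step 2 (spin(right)): at (1,4), heading right
step 3 (straight(3)): at (4,4), heading right
step 4 (arc(left, 3)): at (7,7), heading up
nothing shorter than 4 reaches the goal.

straight(4), spin(right), straight(3), arc(left, 3)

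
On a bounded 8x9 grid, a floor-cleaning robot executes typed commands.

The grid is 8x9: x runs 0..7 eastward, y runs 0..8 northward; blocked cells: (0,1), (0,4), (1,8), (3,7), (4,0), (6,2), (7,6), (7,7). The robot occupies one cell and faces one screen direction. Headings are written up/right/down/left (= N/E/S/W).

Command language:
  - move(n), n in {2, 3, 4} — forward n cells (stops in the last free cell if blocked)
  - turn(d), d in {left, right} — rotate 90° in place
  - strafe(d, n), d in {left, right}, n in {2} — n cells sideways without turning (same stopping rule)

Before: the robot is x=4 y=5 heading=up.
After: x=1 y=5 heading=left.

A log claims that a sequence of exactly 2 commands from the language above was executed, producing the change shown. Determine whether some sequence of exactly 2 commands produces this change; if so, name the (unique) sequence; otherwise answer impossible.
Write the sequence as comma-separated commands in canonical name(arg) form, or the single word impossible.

turn(left), move(3)

key: position moved to (1,5) AND the heading swung to W — translation plus rotation needed
from: x=4 y=5 heading=up
1. turn(left) → x=4 y=5 heading=left
2. move(3) → x=1 y=5 heading=left
all 49 alternatives checked — unique.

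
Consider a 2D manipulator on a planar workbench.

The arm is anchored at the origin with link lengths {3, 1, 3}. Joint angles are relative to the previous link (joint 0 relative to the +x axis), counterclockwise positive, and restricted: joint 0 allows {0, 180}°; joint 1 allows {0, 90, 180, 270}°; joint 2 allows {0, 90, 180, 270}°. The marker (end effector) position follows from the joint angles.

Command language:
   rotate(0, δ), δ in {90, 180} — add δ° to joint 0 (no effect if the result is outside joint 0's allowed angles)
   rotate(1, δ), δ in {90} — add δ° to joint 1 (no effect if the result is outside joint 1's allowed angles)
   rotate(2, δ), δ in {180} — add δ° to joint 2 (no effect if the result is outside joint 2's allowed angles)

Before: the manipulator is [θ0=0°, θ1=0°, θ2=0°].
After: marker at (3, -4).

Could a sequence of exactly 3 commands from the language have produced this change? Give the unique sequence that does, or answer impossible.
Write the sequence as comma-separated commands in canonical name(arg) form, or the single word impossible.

rotate(1, 90), rotate(1, 90), rotate(1, 90)

initial: [θ0=0°, θ1=0°, θ2=0°]
1. rotate(1, 90) → [θ0=0°, θ1=90°, θ2=0°]
2. rotate(1, 90) → [θ0=0°, θ1=180°, θ2=0°]
3. rotate(1, 90) → [θ0=0°, θ1=270°, θ2=0°]
no rival 3-sequence matches.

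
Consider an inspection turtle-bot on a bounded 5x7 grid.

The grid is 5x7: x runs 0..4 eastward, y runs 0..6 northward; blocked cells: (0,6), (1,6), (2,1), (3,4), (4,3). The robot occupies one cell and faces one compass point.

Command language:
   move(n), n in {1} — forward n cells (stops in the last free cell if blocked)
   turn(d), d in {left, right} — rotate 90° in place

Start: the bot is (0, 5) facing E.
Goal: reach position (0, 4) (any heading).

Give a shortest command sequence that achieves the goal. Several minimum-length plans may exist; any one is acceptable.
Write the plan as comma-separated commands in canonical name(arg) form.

t0: (0, 5) facing E
[1] after turn(right): (0, 5) facing S
[2] after move(1): (0, 4) facing S
nothing shorter than 2 reaches the goal.

turn(right), move(1)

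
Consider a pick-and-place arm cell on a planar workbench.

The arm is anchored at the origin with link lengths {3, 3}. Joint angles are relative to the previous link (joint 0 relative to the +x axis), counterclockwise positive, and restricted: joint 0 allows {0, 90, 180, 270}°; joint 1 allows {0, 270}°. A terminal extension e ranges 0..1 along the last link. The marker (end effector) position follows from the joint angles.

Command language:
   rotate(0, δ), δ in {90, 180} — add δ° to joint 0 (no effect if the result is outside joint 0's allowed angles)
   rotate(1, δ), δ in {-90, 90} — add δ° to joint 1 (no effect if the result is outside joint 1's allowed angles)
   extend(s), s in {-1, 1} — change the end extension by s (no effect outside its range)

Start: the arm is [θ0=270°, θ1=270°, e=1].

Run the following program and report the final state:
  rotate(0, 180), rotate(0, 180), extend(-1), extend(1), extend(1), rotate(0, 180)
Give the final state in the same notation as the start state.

initial: [θ0=270°, θ1=270°, e=1]
1. rotate(0, 180) → [θ0=90°, θ1=270°, e=1]
2. rotate(0, 180) → [θ0=270°, θ1=270°, e=1]
3. extend(-1) → [θ0=270°, θ1=270°, e=0]
4. extend(1) → [θ0=270°, θ1=270°, e=1]
5. extend(1) → [θ0=270°, θ1=270°, e=1]
6. rotate(0, 180) → [θ0=90°, θ1=270°, e=1]

[θ0=90°, θ1=270°, e=1]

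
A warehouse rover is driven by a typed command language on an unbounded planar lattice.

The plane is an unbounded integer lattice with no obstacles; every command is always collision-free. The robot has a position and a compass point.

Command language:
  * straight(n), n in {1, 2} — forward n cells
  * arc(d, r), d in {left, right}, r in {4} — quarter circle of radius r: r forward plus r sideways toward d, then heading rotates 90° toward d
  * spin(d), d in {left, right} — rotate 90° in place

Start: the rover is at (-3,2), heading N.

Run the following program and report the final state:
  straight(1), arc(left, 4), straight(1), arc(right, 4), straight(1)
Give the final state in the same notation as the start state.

begin: at (-3,2), heading N
step 1 (straight(1)): at (-3,3), heading N
step 2 (arc(left, 4)): at (-7,7), heading W
step 3 (straight(1)): at (-8,7), heading W
step 4 (arc(right, 4)): at (-12,11), heading N
step 5 (straight(1)): at (-12,12), heading N

at (-12,12), heading N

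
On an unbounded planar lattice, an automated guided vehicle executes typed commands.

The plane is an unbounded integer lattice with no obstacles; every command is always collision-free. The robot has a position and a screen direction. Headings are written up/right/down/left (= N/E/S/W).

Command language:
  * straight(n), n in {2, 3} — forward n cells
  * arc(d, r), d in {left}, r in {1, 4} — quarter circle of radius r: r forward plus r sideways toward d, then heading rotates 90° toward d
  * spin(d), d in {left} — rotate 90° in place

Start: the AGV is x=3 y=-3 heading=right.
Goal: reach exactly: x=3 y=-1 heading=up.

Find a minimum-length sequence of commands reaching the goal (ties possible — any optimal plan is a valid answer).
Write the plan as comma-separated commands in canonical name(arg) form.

spin(left), straight(2)

initial: x=3 y=-3 heading=right
t=1 spin(left) ⇒ x=3 y=-3 heading=up
t=2 straight(2) ⇒ x=3 y=-1 heading=up
nothing shorter than 2 reaches the goal.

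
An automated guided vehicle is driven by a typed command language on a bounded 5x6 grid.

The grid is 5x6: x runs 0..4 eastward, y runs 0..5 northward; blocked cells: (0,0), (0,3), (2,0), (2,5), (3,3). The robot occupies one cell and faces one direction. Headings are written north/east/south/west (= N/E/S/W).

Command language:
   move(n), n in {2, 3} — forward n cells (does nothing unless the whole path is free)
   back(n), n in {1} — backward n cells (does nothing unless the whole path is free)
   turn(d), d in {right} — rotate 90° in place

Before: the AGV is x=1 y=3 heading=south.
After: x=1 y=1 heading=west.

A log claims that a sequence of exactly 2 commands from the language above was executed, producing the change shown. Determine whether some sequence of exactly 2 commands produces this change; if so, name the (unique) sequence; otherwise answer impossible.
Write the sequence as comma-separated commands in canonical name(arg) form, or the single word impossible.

move(2), turn(right)

key: cell and facing (now W) both changed — the 2 commands mix motion and turning
t0: x=1 y=3 heading=south
t=1 move(2) ⇒ x=1 y=1 heading=south
t=2 turn(right) ⇒ x=1 y=1 heading=west
uniquely the one of 16 2-step routes that fits.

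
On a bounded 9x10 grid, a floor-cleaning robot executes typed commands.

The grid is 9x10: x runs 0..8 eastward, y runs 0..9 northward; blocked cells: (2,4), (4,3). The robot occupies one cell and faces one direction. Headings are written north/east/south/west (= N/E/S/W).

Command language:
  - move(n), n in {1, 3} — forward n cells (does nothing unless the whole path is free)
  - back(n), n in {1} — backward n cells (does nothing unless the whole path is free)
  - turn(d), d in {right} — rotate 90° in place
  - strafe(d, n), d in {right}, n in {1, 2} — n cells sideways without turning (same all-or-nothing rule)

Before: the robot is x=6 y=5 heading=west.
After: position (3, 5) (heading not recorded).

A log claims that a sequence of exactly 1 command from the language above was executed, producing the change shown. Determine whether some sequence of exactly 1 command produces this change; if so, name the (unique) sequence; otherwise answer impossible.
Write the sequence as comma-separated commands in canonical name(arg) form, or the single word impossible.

start: x=6 y=5 heading=west
[1] after move(3): x=3 y=5 heading=west
all 6 alternatives checked — unique.

move(3)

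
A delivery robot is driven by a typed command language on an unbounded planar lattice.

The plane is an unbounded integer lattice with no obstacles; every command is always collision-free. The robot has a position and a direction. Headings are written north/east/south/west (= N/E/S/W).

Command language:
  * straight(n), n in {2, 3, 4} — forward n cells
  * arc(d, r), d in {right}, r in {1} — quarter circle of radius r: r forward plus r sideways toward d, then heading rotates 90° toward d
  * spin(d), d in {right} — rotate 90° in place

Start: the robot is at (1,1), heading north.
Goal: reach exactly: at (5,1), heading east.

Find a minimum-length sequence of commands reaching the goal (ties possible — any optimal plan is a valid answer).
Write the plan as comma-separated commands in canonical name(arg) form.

spin(right), straight(4)

begin: at (1,1), heading north
[1] after spin(right): at (1,1), heading east
[2] after straight(4): at (5,1), heading east
nothing shorter than 2 reaches the goal.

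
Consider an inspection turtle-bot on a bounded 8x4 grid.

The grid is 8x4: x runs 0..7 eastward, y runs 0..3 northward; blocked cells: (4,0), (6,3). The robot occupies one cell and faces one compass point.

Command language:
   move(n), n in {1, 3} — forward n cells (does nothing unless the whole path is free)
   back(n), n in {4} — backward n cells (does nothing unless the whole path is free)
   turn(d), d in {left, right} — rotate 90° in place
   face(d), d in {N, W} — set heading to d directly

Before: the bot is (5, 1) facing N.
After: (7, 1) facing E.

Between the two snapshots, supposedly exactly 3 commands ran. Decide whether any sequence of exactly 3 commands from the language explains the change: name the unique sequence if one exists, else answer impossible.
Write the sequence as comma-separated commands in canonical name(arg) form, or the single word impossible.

key: cell and facing (now E) both changed — the 3 commands mix motion and turning
initial: (5, 1) facing N
1. turn(right) → (5, 1) facing E
2. move(1) → (6, 1) facing E
3. move(1) → (7, 1) facing E
no rival 3-sequence matches.

turn(right), move(1), move(1)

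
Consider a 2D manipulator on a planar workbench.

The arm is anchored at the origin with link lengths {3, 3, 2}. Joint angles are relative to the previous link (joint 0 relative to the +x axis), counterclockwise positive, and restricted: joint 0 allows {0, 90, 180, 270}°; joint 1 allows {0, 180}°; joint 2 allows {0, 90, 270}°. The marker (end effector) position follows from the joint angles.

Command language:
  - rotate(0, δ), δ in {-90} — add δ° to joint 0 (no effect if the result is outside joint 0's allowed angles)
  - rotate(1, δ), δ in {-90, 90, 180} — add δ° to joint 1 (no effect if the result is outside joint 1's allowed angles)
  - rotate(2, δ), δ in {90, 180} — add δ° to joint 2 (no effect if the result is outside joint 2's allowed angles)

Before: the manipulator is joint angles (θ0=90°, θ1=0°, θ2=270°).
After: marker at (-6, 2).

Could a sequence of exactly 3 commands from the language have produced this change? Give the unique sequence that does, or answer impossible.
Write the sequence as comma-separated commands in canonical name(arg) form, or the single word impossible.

rotate(0, -90), rotate(0, -90), rotate(0, -90)

from: joint angles (θ0=90°, θ1=0°, θ2=270°)
step 1 (rotate(0, -90)): joint angles (θ0=0°, θ1=0°, θ2=270°)
step 2 (rotate(0, -90)): joint angles (θ0=270°, θ1=0°, θ2=270°)
step 3 (rotate(0, -90)): joint angles (θ0=180°, θ1=0°, θ2=270°)
no rival 3-sequence matches.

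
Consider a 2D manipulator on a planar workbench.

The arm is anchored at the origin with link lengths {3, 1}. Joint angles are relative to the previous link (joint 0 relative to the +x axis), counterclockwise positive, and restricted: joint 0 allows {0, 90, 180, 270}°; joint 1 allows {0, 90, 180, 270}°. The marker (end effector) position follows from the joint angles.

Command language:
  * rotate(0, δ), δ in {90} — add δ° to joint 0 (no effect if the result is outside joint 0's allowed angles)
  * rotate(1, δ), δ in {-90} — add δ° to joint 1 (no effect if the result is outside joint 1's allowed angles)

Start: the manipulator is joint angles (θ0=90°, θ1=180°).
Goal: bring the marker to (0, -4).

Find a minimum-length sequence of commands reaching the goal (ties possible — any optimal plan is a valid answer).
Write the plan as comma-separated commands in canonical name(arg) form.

from: joint angles (θ0=90°, θ1=180°)
[1] after rotate(1, -90): joint angles (θ0=90°, θ1=90°)
[2] after rotate(1, -90): joint angles (θ0=90°, θ1=0°)
[3] after rotate(0, 90): joint angles (θ0=180°, θ1=0°)
[4] after rotate(0, 90): joint angles (θ0=270°, θ1=0°)
no 3-step plan works, so 4 is optimal.

rotate(1, -90), rotate(1, -90), rotate(0, 90), rotate(0, 90)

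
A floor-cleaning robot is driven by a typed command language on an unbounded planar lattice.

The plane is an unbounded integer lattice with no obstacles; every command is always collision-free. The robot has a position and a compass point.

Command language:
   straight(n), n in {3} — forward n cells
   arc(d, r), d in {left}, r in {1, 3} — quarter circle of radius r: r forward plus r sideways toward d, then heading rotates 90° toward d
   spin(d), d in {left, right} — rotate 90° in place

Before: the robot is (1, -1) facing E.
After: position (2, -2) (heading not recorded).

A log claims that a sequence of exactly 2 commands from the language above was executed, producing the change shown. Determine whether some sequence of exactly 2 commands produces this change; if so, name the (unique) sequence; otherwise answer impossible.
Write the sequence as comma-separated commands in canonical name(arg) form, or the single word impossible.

spin(right), arc(left, 1)

key: running arc(left, 1) before spin(right) would end elsewhere — order is forced
begin: (1, -1) facing E
step 1 (spin(right)): (1, -1) facing S
step 2 (arc(left, 1)): (2, -2) facing E
uniquely the one of 25 2-step routes that fits.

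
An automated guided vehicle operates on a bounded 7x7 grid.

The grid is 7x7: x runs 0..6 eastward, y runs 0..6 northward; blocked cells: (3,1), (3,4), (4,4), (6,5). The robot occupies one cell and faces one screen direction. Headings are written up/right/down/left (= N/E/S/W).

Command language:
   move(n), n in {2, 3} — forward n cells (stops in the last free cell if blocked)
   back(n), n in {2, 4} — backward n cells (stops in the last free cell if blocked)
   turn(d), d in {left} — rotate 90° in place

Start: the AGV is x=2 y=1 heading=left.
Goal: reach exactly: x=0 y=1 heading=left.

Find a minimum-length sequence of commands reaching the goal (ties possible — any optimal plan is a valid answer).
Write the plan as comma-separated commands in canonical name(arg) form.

move(3)

begin: x=2 y=1 heading=left
t=1 move(3) ⇒ x=0 y=1 heading=left
shorter routes all fall short; 1 is best.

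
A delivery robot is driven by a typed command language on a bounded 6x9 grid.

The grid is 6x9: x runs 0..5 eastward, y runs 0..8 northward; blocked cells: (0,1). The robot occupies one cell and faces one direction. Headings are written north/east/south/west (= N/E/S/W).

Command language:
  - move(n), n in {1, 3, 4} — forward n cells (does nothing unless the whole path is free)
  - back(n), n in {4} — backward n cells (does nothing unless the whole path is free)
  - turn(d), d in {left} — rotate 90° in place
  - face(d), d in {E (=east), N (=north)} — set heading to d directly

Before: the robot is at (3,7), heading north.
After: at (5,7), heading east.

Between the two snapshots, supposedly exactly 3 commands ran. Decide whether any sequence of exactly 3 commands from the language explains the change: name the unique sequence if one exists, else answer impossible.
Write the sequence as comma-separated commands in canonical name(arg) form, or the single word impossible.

key: order matters: swapping face(E) and move(1) lands elsewhere
from: at (3,7), heading north
[1] after face(E): at (3,7), heading east
[2] after move(1): at (4,7), heading east
[3] after move(1): at (5,7), heading east
all 343 alternatives checked — unique.

face(E), move(1), move(1)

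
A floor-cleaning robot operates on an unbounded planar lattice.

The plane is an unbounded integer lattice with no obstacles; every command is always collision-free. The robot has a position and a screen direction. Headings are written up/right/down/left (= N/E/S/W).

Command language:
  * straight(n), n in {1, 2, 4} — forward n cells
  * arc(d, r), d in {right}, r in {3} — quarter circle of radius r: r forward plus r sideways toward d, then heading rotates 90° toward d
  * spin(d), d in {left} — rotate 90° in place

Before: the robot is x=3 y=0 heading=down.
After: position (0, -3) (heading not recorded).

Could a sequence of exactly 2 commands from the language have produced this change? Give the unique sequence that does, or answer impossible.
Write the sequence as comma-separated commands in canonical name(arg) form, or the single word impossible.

arc(right, 3), spin(left)

key: running spin(left) before arc(right, 3) would end elsewhere — order is forced
begin: x=3 y=0 heading=down
1. arc(right, 3) → x=0 y=-3 heading=left
2. spin(left) → x=0 y=-3 heading=down
no other 2-command option fits: unique.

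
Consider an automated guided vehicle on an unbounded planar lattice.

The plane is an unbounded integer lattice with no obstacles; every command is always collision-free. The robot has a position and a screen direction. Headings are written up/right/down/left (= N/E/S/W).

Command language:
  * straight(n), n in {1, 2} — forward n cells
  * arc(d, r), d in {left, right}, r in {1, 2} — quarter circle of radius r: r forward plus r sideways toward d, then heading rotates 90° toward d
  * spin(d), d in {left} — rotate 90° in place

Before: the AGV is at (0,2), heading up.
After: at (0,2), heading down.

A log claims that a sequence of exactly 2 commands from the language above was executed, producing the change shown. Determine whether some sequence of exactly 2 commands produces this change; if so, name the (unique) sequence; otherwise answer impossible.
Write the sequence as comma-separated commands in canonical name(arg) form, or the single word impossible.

key: (0,2) unmoved — no command in the sequence translates
begin: at (0,2), heading up
step 1 (spin(left)): at (0,2), heading left
step 2 (spin(left)): at (0,2), heading down
uniquely the one of 49 2-step routes that fits.

spin(left), spin(left)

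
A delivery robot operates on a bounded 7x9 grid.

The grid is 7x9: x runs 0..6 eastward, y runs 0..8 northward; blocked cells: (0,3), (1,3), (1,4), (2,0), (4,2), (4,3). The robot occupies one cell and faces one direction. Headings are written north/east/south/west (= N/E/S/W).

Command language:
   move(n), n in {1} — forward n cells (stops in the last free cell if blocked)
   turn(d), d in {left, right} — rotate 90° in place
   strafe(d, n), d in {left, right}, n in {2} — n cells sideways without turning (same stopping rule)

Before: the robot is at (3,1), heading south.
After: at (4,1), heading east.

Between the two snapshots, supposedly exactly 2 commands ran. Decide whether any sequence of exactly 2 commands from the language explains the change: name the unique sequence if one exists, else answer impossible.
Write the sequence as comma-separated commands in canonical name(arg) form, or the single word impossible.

turn(left), move(1)

key: running move(1) before turn(left) would end elsewhere — order is forced
start: at (3,1), heading south
[1] after turn(left): at (3,1), heading east
[2] after move(1): at (4,1), heading east
no other 2-command option fits: unique.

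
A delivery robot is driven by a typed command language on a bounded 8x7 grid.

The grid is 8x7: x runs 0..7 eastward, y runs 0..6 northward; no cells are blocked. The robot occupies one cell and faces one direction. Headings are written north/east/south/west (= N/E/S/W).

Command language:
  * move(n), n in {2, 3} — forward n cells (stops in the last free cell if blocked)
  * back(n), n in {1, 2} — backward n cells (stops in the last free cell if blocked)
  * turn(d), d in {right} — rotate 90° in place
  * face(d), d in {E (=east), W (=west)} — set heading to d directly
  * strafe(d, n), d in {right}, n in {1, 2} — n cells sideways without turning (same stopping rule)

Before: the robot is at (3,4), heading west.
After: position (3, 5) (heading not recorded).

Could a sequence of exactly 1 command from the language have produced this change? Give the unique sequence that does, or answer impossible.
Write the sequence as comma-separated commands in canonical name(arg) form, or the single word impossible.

strafe(right, 1)

start: at (3,4), heading west
step 1 (strafe(right, 1)): at (3,5), heading west
all 9 alternatives checked — unique.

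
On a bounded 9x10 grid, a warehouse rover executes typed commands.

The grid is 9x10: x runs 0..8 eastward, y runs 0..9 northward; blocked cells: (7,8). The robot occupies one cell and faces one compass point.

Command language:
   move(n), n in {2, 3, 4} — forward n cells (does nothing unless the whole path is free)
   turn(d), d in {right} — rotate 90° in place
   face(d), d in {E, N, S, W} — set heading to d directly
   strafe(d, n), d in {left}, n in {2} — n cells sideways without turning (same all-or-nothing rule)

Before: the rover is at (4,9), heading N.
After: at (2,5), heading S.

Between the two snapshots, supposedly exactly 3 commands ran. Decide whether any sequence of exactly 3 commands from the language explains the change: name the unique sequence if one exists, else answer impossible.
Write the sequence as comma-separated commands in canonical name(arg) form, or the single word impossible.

key: order matters: swapping strafe(left, 2) and move(4) lands elsewhere
start: at (4,9), heading N
1. strafe(left, 2) → at (2,9), heading N
2. face(S) → at (2,9), heading S
3. move(4) → at (2,5), heading S
all 729 alternatives checked — unique.

strafe(left, 2), face(S), move(4)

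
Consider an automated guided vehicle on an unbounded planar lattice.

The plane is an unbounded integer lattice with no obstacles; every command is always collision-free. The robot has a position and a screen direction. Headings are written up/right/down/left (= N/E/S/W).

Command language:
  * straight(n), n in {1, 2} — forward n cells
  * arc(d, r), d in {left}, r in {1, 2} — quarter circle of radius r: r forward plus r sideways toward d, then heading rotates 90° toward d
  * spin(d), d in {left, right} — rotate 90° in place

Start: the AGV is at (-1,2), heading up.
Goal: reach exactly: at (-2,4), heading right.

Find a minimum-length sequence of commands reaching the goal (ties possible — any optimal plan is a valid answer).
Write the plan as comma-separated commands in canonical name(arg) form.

t0: at (-1,2), heading up
step 1 (straight(1)): at (-1,3), heading up
step 2 (arc(left, 2)): at (-3,5), heading left
step 3 (spin(left)): at (-3,5), heading down
step 4 (arc(left, 1)): at (-2,4), heading right
no 3-step plan works, so 4 is optimal.

straight(1), arc(left, 2), spin(left), arc(left, 1)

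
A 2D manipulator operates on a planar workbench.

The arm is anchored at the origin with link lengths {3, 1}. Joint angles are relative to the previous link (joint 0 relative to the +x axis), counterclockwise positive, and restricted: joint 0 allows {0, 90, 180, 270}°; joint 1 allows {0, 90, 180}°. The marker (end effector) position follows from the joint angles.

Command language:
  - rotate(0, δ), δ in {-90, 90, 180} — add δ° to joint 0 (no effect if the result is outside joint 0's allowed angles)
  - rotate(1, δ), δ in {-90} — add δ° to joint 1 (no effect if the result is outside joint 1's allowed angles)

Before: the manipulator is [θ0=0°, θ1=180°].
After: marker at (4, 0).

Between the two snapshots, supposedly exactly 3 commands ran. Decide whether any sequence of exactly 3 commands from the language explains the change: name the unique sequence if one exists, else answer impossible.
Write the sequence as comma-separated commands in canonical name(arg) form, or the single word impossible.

rotate(1, -90), rotate(1, -90), rotate(1, -90)

initial: [θ0=0°, θ1=180°]
t=1 rotate(1, -90) ⇒ [θ0=0°, θ1=90°]
t=2 rotate(1, -90) ⇒ [θ0=0°, θ1=0°]
t=3 rotate(1, -90) ⇒ [θ0=0°, θ1=0°]
all 64 alternatives checked — unique.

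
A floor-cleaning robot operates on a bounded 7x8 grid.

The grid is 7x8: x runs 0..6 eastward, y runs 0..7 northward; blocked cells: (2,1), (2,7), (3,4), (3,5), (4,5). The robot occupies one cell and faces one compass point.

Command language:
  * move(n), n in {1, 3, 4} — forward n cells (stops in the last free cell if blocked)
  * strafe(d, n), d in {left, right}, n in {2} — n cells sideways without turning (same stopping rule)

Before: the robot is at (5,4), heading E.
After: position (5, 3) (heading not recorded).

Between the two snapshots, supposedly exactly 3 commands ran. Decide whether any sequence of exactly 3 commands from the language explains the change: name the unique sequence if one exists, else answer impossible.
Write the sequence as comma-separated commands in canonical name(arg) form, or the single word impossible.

no 3-step route produces this change.

impossible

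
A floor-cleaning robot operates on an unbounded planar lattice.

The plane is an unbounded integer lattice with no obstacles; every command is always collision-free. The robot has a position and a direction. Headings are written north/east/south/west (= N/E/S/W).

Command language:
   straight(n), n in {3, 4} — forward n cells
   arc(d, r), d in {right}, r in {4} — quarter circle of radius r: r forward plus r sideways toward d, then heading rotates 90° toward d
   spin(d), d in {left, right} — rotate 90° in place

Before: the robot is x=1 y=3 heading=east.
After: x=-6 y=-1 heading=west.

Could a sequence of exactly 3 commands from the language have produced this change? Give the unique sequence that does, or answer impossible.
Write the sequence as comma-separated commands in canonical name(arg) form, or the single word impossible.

key: order matters: swapping spin(right) and straight(3) lands elsewhere
from: x=1 y=3 heading=east
1. spin(right) → x=1 y=3 heading=south
2. arc(right, 4) → x=-3 y=-1 heading=west
3. straight(3) → x=-6 y=-1 heading=west
no other 3-command option fits: unique.

spin(right), arc(right, 4), straight(3)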